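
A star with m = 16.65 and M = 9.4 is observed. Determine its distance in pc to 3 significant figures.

282 pc

m − M = 5 log₁₀(d/10 pc)
16.65 − (9.4) = 7.25 = 5 log₁₀(d/10)
d = 10 × 10^(7.25/5) = 10 × 10^1.450 = 281.8 pc.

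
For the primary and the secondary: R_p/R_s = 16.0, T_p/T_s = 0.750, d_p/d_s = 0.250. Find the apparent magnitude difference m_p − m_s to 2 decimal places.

L_p/L_s = (16.0)²(0.750)⁴ = 81.00.
F_p/F_s = (L_p/L_s)/(d_p/d_s)² = 81.00/0.06250 = 1296.
m_p − m_s = −2.5 log₁₀(1296) = -7.78.

-7.78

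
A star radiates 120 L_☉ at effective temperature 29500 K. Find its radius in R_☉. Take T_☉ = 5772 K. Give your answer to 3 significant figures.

R/R_☉ = √(L/L_☉) / (T/T_☉)² = √(120) / (5.111)²
       = 10.95 / 26.12 = 0.4194.

0.419 R_☉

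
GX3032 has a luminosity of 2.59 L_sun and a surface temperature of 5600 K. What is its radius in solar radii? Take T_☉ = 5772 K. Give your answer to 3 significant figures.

1.71 solar radii

R/R_☉ = √(L/L_☉) / (T/T_☉)² = √(2.59) / (0.9702)²
       = 1.609 / 0.9413 = 1.710.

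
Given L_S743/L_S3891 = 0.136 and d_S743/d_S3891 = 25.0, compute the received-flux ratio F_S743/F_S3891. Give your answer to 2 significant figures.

F = L/(4πd²), so F_S743/F_S3891 = (L_S743/L_S3891) / (d_S743/d_S3891)²
= 0.136 / (25.0)² = 0.136 / 625.0 = 2.176×10^-4.

2.2×10^-4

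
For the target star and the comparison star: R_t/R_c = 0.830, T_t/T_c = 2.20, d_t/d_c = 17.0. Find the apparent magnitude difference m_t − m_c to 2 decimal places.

3.13

L_t/L_c = (0.830)²(2.20)⁴ = 16.14.
F_t/F_c = (L_t/L_c)/(d_t/d_c)² = 16.14/289.0 = 0.05584.
m_t − m_c = −2.5 log₁₀(0.05584) = 3.13.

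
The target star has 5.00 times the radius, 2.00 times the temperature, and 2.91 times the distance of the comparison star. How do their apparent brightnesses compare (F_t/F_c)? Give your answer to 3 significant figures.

L_t/L_c = (R_t/R_c)²(T_t/T_c)⁴ = (5.00)² × (2.00)⁴ = 400.0.
F_t/F_c = (L_t/L_c)/(d_t/d_c)² = 400.0 / (2.91)² = 47.24.

47.2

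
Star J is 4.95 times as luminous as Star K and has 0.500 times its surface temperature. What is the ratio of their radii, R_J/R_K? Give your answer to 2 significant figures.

8.9

L ∝ R²T⁴ gives R ∝ √L / T², so
R_J/R_K = √(4.95) / (0.500)² = 2.225 / 0.2500 = 8.899.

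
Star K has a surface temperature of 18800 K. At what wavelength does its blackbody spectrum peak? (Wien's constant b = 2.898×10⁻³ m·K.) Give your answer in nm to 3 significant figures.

λ_max = b/T = 2.898×10⁻³ / 18800 = 1.54×10^-7 m = 154.1 nm.

154 nm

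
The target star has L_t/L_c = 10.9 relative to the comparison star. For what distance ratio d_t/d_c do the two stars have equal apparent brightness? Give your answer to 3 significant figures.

Equal flux requires L_t/d_t² = L_c/d_c², so d_t/d_c = √(L_t/L_c)
= √(10.9) = 3.302.

3.30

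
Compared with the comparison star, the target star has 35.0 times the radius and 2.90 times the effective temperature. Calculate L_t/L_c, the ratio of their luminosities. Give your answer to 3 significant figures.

From the Stefan–Boltzmann law, L ∝ R²T⁴, so
L_t/L_c = (R_t/R_c)² (T_t/T_c)⁴ = (35.0)² × (2.90)⁴ = 1225 × 70.73 = 8.664×10^4.

8.66×10^4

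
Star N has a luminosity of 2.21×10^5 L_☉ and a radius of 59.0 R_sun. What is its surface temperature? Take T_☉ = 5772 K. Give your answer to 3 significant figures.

T/T_☉ = (L/L_☉)^(1/4) / (R/R_☉)^(1/2)
T = 5772 × (2.21×10^5)^(1/4) / √(59.0) = 5772 × 21.68 / 7.681 = 1.629×10^4 K.

1.63×10^4 K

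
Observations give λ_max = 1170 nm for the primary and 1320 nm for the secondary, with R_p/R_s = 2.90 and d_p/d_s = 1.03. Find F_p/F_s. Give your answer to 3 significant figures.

Wien's law: T_p/T_s = λ_s/λ_p = 1320/1170 = 1.128.
L_p/L_s = (R_p/R_s)²(T_p/T_s)⁴ = (2.90)²(1.128)⁴ = 13.63.
F_p/F_s = (L_p/L_s)/(d_p/d_s)² = 13.63/(1.03)² = 12.84.

12.8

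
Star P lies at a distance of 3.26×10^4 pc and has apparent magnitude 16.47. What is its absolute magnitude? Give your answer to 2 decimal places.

-1.10

M = m − 5 log₁₀(d/10 pc) = 16.47 − 5 log₁₀(3.26×10^4/10)
  = 16.47 − 5 × 3.513 = 16.47 − 17.57 = -1.10.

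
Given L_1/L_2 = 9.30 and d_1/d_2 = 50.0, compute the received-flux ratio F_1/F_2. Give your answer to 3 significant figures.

0.00372

F = L/(4πd²), so F_1/F_2 = (L_1/L_2) / (d_1/d_2)²
= 9.30 / (50.0)² = 9.30 / 2500 = 0.003720.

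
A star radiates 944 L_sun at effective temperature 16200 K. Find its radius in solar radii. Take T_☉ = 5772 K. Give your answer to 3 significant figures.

3.90 solar radii

R/R_☉ = √(L/L_☉) / (T/T_☉)² = √(944) / (2.807)²
       = 30.72 / 7.877 = 3.900.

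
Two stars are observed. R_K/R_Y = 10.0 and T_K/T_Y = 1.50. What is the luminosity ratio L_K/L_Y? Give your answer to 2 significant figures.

5.1×10^2

From the Stefan–Boltzmann law, L ∝ R²T⁴, so
L_K/L_Y = (R_K/R_Y)² (T_K/T_Y)⁴ = (10.0)² × (1.50)⁴ = 100.0 × 5.062 = 506.2.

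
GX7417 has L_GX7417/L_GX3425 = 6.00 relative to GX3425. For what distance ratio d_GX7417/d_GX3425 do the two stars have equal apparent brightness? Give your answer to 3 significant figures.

2.45

Equal flux requires L_GX7417/d_GX7417² = L_GX3425/d_GX3425², so d_GX7417/d_GX3425 = √(L_GX7417/L_GX3425)
= √(6.00) = 2.449.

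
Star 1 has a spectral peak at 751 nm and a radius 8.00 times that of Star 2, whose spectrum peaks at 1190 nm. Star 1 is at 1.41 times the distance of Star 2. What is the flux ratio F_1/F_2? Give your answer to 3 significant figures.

Wien's law: T_1/T_2 = λ_2/λ_1 = 1190/751 = 1.585.
L_1/L_2 = (R_1/R_2)²(T_1/T_2)⁴ = (8.00)²(1.585)⁴ = 403.5.
F_1/F_2 = (L_1/L_2)/(d_1/d_2)² = 403.5/(1.41)² = 202.9.

203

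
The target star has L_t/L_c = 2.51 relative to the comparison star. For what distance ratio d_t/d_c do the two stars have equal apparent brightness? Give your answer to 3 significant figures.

1.58

Equal flux requires L_t/d_t² = L_c/d_c², so d_t/d_c = √(L_t/L_c)
= √(2.51) = 1.584.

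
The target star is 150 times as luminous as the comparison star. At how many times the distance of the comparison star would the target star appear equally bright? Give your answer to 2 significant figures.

Equal flux requires L_t/d_t² = L_c/d_c², so d_t/d_c = √(L_t/L_c)
= √(150) = 12.25.

12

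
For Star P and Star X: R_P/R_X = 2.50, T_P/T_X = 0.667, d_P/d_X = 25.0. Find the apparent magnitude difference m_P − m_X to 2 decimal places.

6.76

L_P/L_X = (2.50)²(0.667)⁴ = 1.237.
F_P/F_X = (L_P/L_X)/(d_P/d_X)² = 1.237/625.0 = 0.001979.
m_P − m_X = −2.5 log₁₀(0.001979) = 6.76.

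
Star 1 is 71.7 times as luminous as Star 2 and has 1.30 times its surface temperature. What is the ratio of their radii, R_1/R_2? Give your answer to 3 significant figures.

5.01

L ∝ R²T⁴ gives R ∝ √L / T², so
R_1/R_2 = √(71.7) / (1.30)² = 8.468 / 1.690 = 5.010.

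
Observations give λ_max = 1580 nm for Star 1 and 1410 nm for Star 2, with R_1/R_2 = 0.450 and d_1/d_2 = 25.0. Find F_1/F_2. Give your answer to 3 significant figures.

Wien's law: T_1/T_2 = λ_2/λ_1 = 1410/1580 = 0.8924.
L_1/L_2 = (R_1/R_2)²(T_1/T_2)⁴ = (0.450)²(0.8924)⁴ = 0.1284.
F_1/F_2 = (L_1/L_2)/(d_1/d_2)² = 0.1284/(25.0)² = 2.055×10^-4.

2.05×10^-4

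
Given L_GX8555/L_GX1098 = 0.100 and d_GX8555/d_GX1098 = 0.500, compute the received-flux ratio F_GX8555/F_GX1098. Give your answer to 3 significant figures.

0.400

F = L/(4πd²), so F_GX8555/F_GX1098 = (L_GX8555/L_GX1098) / (d_GX8555/d_GX1098)²
= 0.100 / (0.500)² = 0.100 / 0.2500 = 0.4000.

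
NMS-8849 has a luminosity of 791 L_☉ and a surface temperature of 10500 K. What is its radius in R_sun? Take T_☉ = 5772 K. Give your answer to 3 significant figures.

8.50 R_sun

R/R_☉ = √(L/L_☉) / (T/T_☉)² = √(791) / (1.819)²
       = 28.12 / 3.309 = 8.499.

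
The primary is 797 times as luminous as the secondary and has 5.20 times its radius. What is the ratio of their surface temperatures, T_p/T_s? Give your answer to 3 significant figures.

2.33

L ∝ R²T⁴ gives T ∝ (L/R²)^(1/4), so
T_p/T_s = (797 / 5.20²)^(1/4) = (29.47)^(1/4) = 2.330.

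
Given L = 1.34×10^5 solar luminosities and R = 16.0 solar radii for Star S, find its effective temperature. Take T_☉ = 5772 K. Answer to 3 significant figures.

T/T_☉ = (L/L_☉)^(1/4) / (R/R_☉)^(1/2)
T = 5772 × (1.34×10^5)^(1/4) / √(16.0) = 5772 × 19.13 / 4.000 = 2.761×10^4 K.

2.76×10^4 K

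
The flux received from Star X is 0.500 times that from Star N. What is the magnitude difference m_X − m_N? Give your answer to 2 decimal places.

0.75

m_X − m_N = −2.5 log₁₀(F_X/F_N) = −2.5 log₁₀(0.500) = −2.5 × (-0.301) = 0.753.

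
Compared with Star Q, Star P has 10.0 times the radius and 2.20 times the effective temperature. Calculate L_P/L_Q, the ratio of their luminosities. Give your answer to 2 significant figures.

2.3×10^3

From the Stefan–Boltzmann law, L ∝ R²T⁴, so
L_P/L_Q = (R_P/R_Q)² (T_P/T_Q)⁴ = (10.0)² × (2.20)⁴ = 100.0 × 23.43 = 2343.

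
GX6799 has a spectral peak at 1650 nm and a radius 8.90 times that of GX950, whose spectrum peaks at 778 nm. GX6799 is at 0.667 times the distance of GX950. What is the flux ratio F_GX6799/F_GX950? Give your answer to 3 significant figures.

Wien's law: T_GX6799/T_GX950 = λ_GX950/λ_GX6799 = 778/1650 = 0.4715.
L_GX6799/L_GX950 = (R_GX6799/R_GX950)²(T_GX6799/T_GX950)⁴ = (8.90)²(0.4715)⁴ = 3.915.
F_GX6799/F_GX950 = (L_GX6799/L_GX950)/(d_GX6799/d_GX950)² = 3.915/(0.667)² = 8.801.

8.80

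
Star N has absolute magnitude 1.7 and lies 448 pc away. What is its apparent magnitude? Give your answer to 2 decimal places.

m = M + 5 log₁₀(d/10 pc) = 1.7 + 5 log₁₀(448/10)
  = 1.7 + 5 × 1.651 = 1.7 + 8.26 = 9.96.

9.96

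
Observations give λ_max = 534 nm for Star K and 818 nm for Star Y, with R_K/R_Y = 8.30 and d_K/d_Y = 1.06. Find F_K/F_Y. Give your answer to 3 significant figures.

Wien's law: T_K/T_Y = λ_Y/λ_K = 818/534 = 1.532.
L_K/L_Y = (R_K/R_Y)²(T_K/T_Y)⁴ = (8.30)²(1.532)⁴ = 379.3.
F_K/F_Y = (L_K/L_Y)/(d_K/d_Y)² = 379.3/(1.06)² = 337.6.

338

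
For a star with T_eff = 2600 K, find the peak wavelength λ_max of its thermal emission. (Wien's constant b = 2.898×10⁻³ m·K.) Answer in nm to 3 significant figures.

1.11×10^3 nm

λ_max = b/T = 2.898×10⁻³ / 2600 = 1.11×10^-6 m = 1115 nm.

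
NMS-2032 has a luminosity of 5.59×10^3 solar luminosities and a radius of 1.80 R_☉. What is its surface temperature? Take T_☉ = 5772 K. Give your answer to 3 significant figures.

T/T_☉ = (L/L_☉)^(1/4) / (R/R_☉)^(1/2)
T = 5772 × (5.59×10^3)^(1/4) / √(1.80) = 5772 × 8.647 / 1.342 = 3.720×10^4 K.

3.72×10^4 K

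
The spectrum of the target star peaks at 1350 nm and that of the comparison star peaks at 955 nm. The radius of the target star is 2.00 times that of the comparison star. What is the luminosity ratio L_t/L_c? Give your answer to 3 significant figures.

1.00

Wien's law gives T ∝ 1/λ_max, so T_t/T_c = λ_c/λ_t = 955/1350 = 0.7074.
Then L ∝ R²T⁴ gives L_t/L_c = (2.00)² × (0.7074)⁴ = 4.000 × 0.2504 = 1.002.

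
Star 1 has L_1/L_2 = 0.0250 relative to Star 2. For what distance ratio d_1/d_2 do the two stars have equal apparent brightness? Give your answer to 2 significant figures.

Equal flux requires L_1/d_1² = L_2/d_2², so d_1/d_2 = √(L_1/L_2)
= √(0.0250) = 0.1581.

0.16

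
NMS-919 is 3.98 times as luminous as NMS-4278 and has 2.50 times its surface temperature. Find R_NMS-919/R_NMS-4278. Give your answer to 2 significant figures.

L ∝ R²T⁴ gives R ∝ √L / T², so
R_NMS-919/R_NMS-4278 = √(3.98) / (2.50)² = 1.995 / 6.250 = 0.3192.

0.32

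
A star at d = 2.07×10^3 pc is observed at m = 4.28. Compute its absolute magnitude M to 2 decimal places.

-7.30

M = m − 5 log₁₀(d/10 pc) = 4.28 − 5 log₁₀(2.07×10^3/10)
  = 4.28 − 5 × 2.316 = 4.28 − 11.58 = -7.30.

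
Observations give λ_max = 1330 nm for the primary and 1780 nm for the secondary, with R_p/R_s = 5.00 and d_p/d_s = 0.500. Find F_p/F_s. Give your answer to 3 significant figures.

Wien's law: T_p/T_s = λ_s/λ_p = 1780/1330 = 1.338.
L_p/L_s = (R_p/R_s)²(T_p/T_s)⁴ = (5.00)²(1.338)⁴ = 80.21.
F_p/F_s = (L_p/L_s)/(d_p/d_s)² = 80.21/(0.500)² = 320.8.

321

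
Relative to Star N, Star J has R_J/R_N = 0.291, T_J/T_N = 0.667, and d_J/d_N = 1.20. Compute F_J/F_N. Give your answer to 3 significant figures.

L_J/L_N = (R_J/R_N)²(T_J/T_N)⁴ = (0.291)² × (0.667)⁴ = 0.01676.
F_J/F_N = (L_J/L_N)/(d_J/d_N)² = 0.01676 / (1.20)² = 0.01164.

0.0116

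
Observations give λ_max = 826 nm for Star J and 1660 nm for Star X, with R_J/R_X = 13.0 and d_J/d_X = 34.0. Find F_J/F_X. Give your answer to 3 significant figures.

2.38

Wien's law: T_J/T_X = λ_X/λ_J = 1660/826 = 2.010.
L_J/L_X = (R_J/R_X)²(T_J/T_X)⁴ = (13.0)²(2.010)⁴ = 2757.
F_J/F_X = (L_J/L_X)/(d_J/d_X)² = 2757/(34.0)² = 2.385.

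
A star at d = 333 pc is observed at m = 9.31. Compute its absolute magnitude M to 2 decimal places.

M = m − 5 log₁₀(d/10 pc) = 9.31 − 5 log₁₀(333/10)
  = 9.31 − 5 × 1.522 = 9.31 − 7.61 = 1.70.

1.70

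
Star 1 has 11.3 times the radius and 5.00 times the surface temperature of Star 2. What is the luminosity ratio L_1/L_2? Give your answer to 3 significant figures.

7.98×10^4

From the Stefan–Boltzmann law, L ∝ R²T⁴, so
L_1/L_2 = (R_1/R_2)² (T_1/T_2)⁴ = (11.3)² × (5.00)⁴ = 127.7 × 625.0 = 7.981×10^4.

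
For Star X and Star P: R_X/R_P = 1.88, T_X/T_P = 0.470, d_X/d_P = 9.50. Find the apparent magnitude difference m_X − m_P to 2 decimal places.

6.80

L_X/L_P = (1.88)²(0.470)⁴ = 0.1725.
F_X/F_P = (L_X/L_P)/(d_X/d_P)² = 0.1725/90.25 = 0.001911.
m_X − m_P = −2.5 log₁₀(0.001911) = 6.80.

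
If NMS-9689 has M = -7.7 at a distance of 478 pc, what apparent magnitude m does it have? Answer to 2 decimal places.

0.70

m = M + 5 log₁₀(d/10 pc) = -7.7 + 5 log₁₀(478/10)
  = -7.7 + 5 × 1.679 = -7.7 + 8.40 = 0.70.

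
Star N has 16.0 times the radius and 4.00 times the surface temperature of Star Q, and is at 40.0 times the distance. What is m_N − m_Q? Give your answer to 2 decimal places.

L_N/L_Q = (16.0)²(4.00)⁴ = 6.554×10^4.
F_N/F_Q = (L_N/L_Q)/(d_N/d_Q)² = 6.554×10^4/1600 = 40.96.
m_N − m_Q = −2.5 log₁₀(40.96) = -4.03.

-4.03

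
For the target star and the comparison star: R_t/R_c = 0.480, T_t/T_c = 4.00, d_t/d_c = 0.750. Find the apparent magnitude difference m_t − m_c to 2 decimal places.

-5.05

L_t/L_c = (0.480)²(4.00)⁴ = 58.98.
F_t/F_c = (L_t/L_c)/(d_t/d_c)² = 58.98/0.5625 = 104.9.
m_t − m_c = −2.5 log₁₀(104.9) = -5.05.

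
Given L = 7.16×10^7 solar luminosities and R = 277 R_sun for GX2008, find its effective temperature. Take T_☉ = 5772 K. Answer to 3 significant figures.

3.19×10^4 K

T/T_☉ = (L/L_☉)^(1/4) / (R/R_☉)^(1/2)
T = 5772 × (7.16×10^7)^(1/4) / √(277) = 5772 × 91.99 / 16.64 = 3.190×10^4 K.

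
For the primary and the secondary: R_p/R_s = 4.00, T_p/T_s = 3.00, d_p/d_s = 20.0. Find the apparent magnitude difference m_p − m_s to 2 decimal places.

-1.28

L_p/L_s = (4.00)²(3.00)⁴ = 1296.
F_p/F_s = (L_p/L_s)/(d_p/d_s)² = 1296/400.0 = 3.240.
m_p − m_s = −2.5 log₁₀(3.240) = -1.28.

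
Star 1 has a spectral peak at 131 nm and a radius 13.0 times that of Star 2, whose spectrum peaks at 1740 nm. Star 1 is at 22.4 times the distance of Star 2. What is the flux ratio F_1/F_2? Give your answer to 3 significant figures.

1.05×10^4

Wien's law: T_1/T_2 = λ_2/λ_1 = 1740/131 = 13.28.
L_1/L_2 = (R_1/R_2)²(T_1/T_2)⁴ = (13.0)²(13.28)⁴ = 5.260×10^6.
F_1/F_2 = (L_1/L_2)/(d_1/d_2)² = 5.260×10^6/(22.4)² = 1.048×10^4.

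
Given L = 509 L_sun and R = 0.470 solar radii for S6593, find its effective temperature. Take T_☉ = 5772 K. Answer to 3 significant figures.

4.00×10^4 K

T/T_☉ = (L/L_☉)^(1/4) / (R/R_☉)^(1/2)
T = 5772 × (509)^(1/4) / √(0.470) = 5772 × 4.750 / 0.6856 = 3.999×10^4 K.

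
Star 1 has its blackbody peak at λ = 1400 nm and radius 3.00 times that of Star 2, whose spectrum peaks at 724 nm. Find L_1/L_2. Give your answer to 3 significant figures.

0.644

Wien's law gives T ∝ 1/λ_max, so T_1/T_2 = λ_2/λ_1 = 724/1400 = 0.5171.
Then L ∝ R²T⁴ gives L_1/L_2 = (3.00)² × (0.5171)⁴ = 9.000 × 0.07152 = 0.6437.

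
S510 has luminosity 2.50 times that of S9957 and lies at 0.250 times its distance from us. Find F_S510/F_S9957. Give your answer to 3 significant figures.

F = L/(4πd²), so F_S510/F_S9957 = (L_S510/L_S9957) / (d_S510/d_S9957)²
= 2.50 / (0.250)² = 2.50 / 0.06250 = 40.00.

40.0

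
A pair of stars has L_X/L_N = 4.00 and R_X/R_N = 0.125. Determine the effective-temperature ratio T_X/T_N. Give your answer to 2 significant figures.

L ∝ R²T⁴ gives T ∝ (L/R²)^(1/4), so
T_X/T_N = (4.00 / 0.125²)^(1/4) = (256.0)^(1/4) = 4.000.

4.0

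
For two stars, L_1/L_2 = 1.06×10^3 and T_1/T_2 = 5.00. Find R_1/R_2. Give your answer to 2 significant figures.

L ∝ R²T⁴ gives R ∝ √L / T², so
R_1/R_2 = √(1.06×10^3) / (5.00)² = 32.56 / 25.00 = 1.302.

1.3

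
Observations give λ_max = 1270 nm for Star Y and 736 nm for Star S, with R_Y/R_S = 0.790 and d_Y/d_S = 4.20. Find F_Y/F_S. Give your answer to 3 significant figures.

Wien's law: T_Y/T_S = λ_S/λ_Y = 736/1270 = 0.5795.
L_Y/L_S = (R_Y/R_S)²(T_Y/T_S)⁴ = (0.790)²(0.5795)⁴ = 0.07040.
F_Y/F_S = (L_Y/L_S)/(d_Y/d_S)² = 0.07040/(4.20)² = 0.003991.

0.00399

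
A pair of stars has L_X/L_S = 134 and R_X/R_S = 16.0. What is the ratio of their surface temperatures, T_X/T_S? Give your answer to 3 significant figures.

L ∝ R²T⁴ gives T ∝ (L/R²)^(1/4), so
T_X/T_S = (134 / 16.0²)^(1/4) = (0.5234)^(1/4) = 0.8506.

0.851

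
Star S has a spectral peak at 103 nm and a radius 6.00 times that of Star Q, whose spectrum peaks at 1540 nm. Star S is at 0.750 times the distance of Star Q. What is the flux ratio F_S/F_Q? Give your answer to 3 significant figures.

3.20×10^6

Wien's law: T_S/T_Q = λ_Q/λ_S = 1540/103 = 14.95.
L_S/L_Q = (R_S/R_Q)²(T_S/T_Q)⁴ = (6.00)²(14.95)⁴ = 1.799×10^6.
F_S/F_Q = (L_S/L_Q)/(d_S/d_Q)² = 1.799×10^6/(0.750)² = 3.198×10^6.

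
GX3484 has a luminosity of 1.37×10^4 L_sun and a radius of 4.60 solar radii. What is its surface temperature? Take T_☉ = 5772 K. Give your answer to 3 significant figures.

T/T_☉ = (L/L_☉)^(1/4) / (R/R_☉)^(1/2)
T = 5772 × (1.37×10^4)^(1/4) / √(4.60) = 5772 × 10.82 / 2.145 = 2.912×10^4 K.

2.91×10^4 K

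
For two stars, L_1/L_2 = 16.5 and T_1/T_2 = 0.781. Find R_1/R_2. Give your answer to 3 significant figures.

L ∝ R²T⁴ gives R ∝ √L / T², so
R_1/R_2 = √(16.5) / (0.781)² = 4.062 / 0.6100 = 6.659.

6.66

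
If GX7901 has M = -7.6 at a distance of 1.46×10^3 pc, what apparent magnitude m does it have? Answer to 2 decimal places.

m = M + 5 log₁₀(d/10 pc) = -7.6 + 5 log₁₀(1.46×10^3/10)
  = -7.6 + 5 × 2.164 = -7.6 + 10.82 = 3.22.

3.22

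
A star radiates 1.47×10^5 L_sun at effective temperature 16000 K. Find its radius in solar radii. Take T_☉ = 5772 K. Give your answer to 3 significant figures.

49.9 solar radii

R/R_☉ = √(L/L_☉) / (T/T_☉)² = √(1.47×10^5) / (2.772)²
       = 383.4 / 7.684 = 49.90.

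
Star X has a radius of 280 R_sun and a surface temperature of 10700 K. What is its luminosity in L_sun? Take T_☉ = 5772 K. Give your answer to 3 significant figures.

L/L_☉ = (R/R_☉)² (T/T_☉)⁴ = (280)² × (10700/5772)⁴
       = 7.840×10^4 × (1.854)⁴ = 7.840×10^4 × 11.81 = 9.259×10^5.

9.26×10^5 L_sun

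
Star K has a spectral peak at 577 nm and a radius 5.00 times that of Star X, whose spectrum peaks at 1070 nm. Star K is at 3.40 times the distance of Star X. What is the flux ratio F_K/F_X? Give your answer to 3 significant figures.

25.6

Wien's law: T_K/T_X = λ_X/λ_K = 1070/577 = 1.854.
L_K/L_X = (R_K/R_X)²(T_K/T_X)⁴ = (5.00)²(1.854)⁴ = 295.6.
F_K/F_X = (L_K/L_X)/(d_K/d_X)² = 295.6/(3.40)² = 25.57.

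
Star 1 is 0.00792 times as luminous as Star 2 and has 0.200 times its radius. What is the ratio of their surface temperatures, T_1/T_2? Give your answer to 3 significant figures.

0.667

L ∝ R²T⁴ gives T ∝ (L/R²)^(1/4), so
T_1/T_2 = (0.00792 / 0.200²)^(1/4) = (0.1980)^(1/4) = 0.6671.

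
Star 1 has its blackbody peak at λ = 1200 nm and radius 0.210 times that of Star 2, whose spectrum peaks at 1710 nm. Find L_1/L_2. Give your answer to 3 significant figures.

Wien's law gives T ∝ 1/λ_max, so T_1/T_2 = λ_2/λ_1 = 1710/1200 = 1.425.
Then L ∝ R²T⁴ gives L_1/L_2 = (0.210)² × (1.425)⁴ = 0.04410 × 4.123 = 0.1818.

0.182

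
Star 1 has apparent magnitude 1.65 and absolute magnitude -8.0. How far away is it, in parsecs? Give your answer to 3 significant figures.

m − M = 5 log₁₀(d/10 pc)
1.65 − (-8.0) = 9.65 = 5 log₁₀(d/10)
d = 10 × 10^(9.65/5) = 10 × 10^1.930 = 851.1 pc.

851 pc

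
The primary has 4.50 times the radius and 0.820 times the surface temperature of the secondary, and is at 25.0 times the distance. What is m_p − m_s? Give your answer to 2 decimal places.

4.59

L_p/L_s = (4.50)²(0.820)⁴ = 9.155.
F_p/F_s = (L_p/L_s)/(d_p/d_s)² = 9.155/625.0 = 0.01465.
m_p − m_s = −2.5 log₁₀(0.01465) = 4.59.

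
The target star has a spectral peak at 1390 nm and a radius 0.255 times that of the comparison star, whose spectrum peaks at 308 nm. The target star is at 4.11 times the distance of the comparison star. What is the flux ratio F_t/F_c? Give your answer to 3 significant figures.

Wien's law: T_t/T_c = λ_c/λ_t = 308/1390 = 0.2216.
L_t/L_c = (R_t/R_c)²(T_t/T_c)⁴ = (0.255)²(0.2216)⁴ = 1.568×10^-4.
F_t/F_c = (L_t/L_c)/(d_t/d_c)² = 1.568×10^-4/(4.11)² = 9.280×10^-6.

9.28×10^-6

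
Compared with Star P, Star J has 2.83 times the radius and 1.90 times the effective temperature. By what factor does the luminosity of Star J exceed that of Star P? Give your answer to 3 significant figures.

104

From the Stefan–Boltzmann law, L ∝ R²T⁴, so
L_J/L_P = (R_J/R_P)² (T_J/T_P)⁴ = (2.83)² × (1.90)⁴ = 8.009 × 13.03 = 104.4.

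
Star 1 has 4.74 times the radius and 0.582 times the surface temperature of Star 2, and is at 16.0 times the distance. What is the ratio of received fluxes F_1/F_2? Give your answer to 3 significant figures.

L_1/L_2 = (R_1/R_2)²(T_1/T_2)⁴ = (4.74)² × (0.582)⁴ = 2.578.
F_1/F_2 = (L_1/L_2)/(d_1/d_2)² = 2.578 / (16.0)² = 0.01007.

0.0101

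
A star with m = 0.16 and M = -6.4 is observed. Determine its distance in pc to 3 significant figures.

m − M = 5 log₁₀(d/10 pc)
0.16 − (-6.4) = 6.56 = 5 log₁₀(d/10)
d = 10 × 10^(6.56/5) = 10 × 10^1.312 = 205.1 pc.

205 pc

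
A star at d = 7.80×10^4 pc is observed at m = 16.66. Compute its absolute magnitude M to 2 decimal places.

M = m − 5 log₁₀(d/10 pc) = 16.66 − 5 log₁₀(7.80×10^4/10)
  = 16.66 − 5 × 3.892 = 16.66 − 19.46 = -2.80.

-2.80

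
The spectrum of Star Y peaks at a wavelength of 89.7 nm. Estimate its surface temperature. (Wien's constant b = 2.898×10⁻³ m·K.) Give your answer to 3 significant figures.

T = b/λ_max = 2.898×10⁻³ / (89.7×10⁻⁹) = 3.231×10^4 K.

3.23×10^4 K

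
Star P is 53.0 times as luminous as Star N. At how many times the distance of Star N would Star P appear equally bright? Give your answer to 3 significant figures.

7.28

Equal flux requires L_P/d_P² = L_N/d_N², so d_P/d_N = √(L_P/L_N)
= √(53.0) = 7.280.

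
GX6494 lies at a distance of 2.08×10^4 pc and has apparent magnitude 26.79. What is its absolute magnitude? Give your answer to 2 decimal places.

M = m − 5 log₁₀(d/10 pc) = 26.79 − 5 log₁₀(2.08×10^4/10)
  = 26.79 − 5 × 3.318 = 26.79 − 16.59 = 10.20.

10.20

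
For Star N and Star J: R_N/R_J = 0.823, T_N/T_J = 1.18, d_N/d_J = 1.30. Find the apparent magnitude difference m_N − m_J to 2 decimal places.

0.27

L_N/L_J = (0.823)²(1.18)⁴ = 1.313.
F_N/F_J = (L_N/L_J)/(d_N/d_J)² = 1.313/1.690 = 0.7770.
m_N − m_J = −2.5 log₁₀(0.7770) = 0.27.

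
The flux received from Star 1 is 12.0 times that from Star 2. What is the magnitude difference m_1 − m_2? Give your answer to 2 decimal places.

-2.70

m_1 − m_2 = −2.5 log₁₀(F_1/F_2) = −2.5 log₁₀(12.0) = −2.5 × (1.079) = -2.698.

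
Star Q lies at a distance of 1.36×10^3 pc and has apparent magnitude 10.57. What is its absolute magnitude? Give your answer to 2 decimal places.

-0.10

M = m − 5 log₁₀(d/10 pc) = 10.57 − 5 log₁₀(1.36×10^3/10)
  = 10.57 − 5 × 2.134 = 10.57 − 10.67 = -0.10.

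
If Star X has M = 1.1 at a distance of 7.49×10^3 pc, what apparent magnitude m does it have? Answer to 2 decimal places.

m = M + 5 log₁₀(d/10 pc) = 1.1 + 5 log₁₀(7.49×10^3/10)
  = 1.1 + 5 × 2.874 = 1.1 + 14.37 = 15.47.

15.47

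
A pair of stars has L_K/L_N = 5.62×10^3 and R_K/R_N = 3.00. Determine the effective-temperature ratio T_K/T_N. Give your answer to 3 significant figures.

L ∝ R²T⁴ gives T ∝ (L/R²)^(1/4), so
T_K/T_N = (5.62×10^3 / 3.00²)^(1/4) = (624.4)^(1/4) = 4.999.

5.00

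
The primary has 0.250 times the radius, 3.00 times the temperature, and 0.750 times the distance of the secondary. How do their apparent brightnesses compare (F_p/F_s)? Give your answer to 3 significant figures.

9.00

L_p/L_s = (R_p/R_s)²(T_p/T_s)⁴ = (0.250)² × (3.00)⁴ = 5.062.
F_p/F_s = (L_p/L_s)/(d_p/d_s)² = 5.062 / (0.750)² = 9.000.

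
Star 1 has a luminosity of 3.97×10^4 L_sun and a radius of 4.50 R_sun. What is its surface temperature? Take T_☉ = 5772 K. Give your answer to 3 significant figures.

T/T_☉ = (L/L_☉)^(1/4) / (R/R_☉)^(1/2)
T = 5772 × (3.97×10^4)^(1/4) / √(4.50) = 5772 × 14.12 / 2.121 = 3.841×10^4 K.

3.84×10^4 K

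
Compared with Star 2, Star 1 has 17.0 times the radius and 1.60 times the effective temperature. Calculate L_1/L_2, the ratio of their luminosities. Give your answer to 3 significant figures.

From the Stefan–Boltzmann law, L ∝ R²T⁴, so
L_1/L_2 = (R_1/R_2)² (T_1/T_2)⁴ = (17.0)² × (1.60)⁴ = 289.0 × 6.554 = 1894.

1.89×10^3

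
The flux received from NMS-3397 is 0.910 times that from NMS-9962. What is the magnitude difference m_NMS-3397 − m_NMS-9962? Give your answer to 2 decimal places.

0.10

m_NMS-3397 − m_NMS-9962 = −2.5 log₁₀(F_NMS-3397/F_NMS-9962) = −2.5 log₁₀(0.910) = −2.5 × (-0.041) = 0.102.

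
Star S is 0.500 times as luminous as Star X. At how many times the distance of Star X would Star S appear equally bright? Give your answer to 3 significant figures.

0.707

Equal flux requires L_S/d_S² = L_X/d_X², so d_S/d_X = √(L_S/L_X)
= √(0.500) = 0.7071.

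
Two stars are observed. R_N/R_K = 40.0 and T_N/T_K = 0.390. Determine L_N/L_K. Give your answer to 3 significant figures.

37.0

From the Stefan–Boltzmann law, L ∝ R²T⁴, so
L_N/L_K = (R_N/R_K)² (T_N/T_K)⁴ = (40.0)² × (0.390)⁴ = 1600 × 0.02313 = 37.02.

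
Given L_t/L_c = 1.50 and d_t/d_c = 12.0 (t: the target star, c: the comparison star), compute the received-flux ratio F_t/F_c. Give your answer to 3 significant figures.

0.0104

F = L/(4πd²), so F_t/F_c = (L_t/L_c) / (d_t/d_c)²
= 1.50 / (12.0)² = 1.50 / 144.0 = 0.01042.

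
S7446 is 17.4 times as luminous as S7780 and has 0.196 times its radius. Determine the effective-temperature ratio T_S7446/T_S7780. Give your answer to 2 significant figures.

L ∝ R²T⁴ gives T ∝ (L/R²)^(1/4), so
T_S7446/T_S7780 = (17.4 / 0.196²)^(1/4) = (452.9)^(1/4) = 4.613.

4.6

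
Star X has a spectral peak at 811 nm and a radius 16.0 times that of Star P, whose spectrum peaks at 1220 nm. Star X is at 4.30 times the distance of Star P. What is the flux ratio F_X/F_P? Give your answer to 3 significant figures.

70.9

Wien's law: T_X/T_P = λ_P/λ_X = 1220/811 = 1.504.
L_X/L_P = (R_X/R_P)²(T_X/T_P)⁴ = (16.0)²(1.504)⁴ = 1311.
F_X/F_P = (L_X/L_P)/(d_X/d_P)² = 1311/(4.30)² = 70.90.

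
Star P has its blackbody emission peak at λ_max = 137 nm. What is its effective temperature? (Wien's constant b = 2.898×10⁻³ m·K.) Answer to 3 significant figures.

T = b/λ_max = 2.898×10⁻³ / (137×10⁻⁹) = 2.115×10^4 K.

2.12×10^4 K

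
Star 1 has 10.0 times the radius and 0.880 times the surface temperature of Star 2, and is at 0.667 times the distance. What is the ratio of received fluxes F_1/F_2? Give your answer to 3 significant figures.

L_1/L_2 = (R_1/R_2)²(T_1/T_2)⁴ = (10.0)² × (0.880)⁴ = 59.97.
F_1/F_2 = (L_1/L_2)/(d_1/d_2)² = 59.97 / (0.667)² = 134.8.

135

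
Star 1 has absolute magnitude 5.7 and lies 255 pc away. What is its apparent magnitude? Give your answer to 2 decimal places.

m = M + 5 log₁₀(d/10 pc) = 5.7 + 5 log₁₀(255/10)
  = 5.7 + 5 × 1.407 = 5.7 + 7.03 = 12.73.

12.73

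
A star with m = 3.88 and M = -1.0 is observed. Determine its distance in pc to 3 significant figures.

m − M = 5 log₁₀(d/10 pc)
3.88 − (-1.0) = 4.88 = 5 log₁₀(d/10)
d = 10 × 10^(4.88/5) = 10 × 10^0.976 = 94.62 pc.

94.6 pc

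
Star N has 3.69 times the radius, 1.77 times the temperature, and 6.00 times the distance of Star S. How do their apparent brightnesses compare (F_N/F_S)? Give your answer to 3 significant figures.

L_N/L_S = (R_N/R_S)²(T_N/T_S)⁴ = (3.69)² × (1.77)⁴ = 133.6.
F_N/F_S = (L_N/L_S)/(d_N/d_S)² = 133.6 / (6.00)² = 3.712.

3.71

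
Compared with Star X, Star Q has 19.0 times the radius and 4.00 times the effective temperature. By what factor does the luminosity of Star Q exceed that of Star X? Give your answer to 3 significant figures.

From the Stefan–Boltzmann law, L ∝ R²T⁴, so
L_Q/L_X = (R_Q/R_X)² (T_Q/T_X)⁴ = (19.0)² × (4.00)⁴ = 361.0 × 256.0 = 9.242×10^4.

9.24×10^4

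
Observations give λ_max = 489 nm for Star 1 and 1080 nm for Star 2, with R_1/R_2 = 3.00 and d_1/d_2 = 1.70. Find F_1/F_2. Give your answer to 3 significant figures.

Wien's law: T_1/T_2 = λ_2/λ_1 = 1080/489 = 2.209.
L_1/L_2 = (R_1/R_2)²(T_1/T_2)⁴ = (3.00)²(2.209)⁴ = 214.1.
F_1/F_2 = (L_1/L_2)/(d_1/d_2)² = 214.1/(1.70)² = 74.10.

74.1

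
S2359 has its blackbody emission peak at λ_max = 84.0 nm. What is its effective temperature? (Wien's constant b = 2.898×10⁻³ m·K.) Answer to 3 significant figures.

3.45×10^4 K

T = b/λ_max = 2.898×10⁻³ / (84.0×10⁻⁹) = 3.450×10^4 K.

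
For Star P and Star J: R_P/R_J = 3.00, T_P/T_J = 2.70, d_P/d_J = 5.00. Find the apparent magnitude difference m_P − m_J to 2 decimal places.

L_P/L_J = (3.00)²(2.70)⁴ = 478.3.
F_P/F_J = (L_P/L_J)/(d_P/d_J)² = 478.3/25.00 = 19.13.
m_P − m_J = −2.5 log₁₀(19.13) = -3.20.

-3.20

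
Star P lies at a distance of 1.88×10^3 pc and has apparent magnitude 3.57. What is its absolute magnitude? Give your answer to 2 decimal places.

-7.80

M = m − 5 log₁₀(d/10 pc) = 3.57 − 5 log₁₀(1.88×10^3/10)
  = 3.57 − 5 × 2.274 = 3.57 − 11.37 = -7.80.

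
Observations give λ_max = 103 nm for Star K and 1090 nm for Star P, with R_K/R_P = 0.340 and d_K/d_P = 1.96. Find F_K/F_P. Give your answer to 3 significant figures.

377

Wien's law: T_K/T_P = λ_P/λ_K = 1090/103 = 10.58.
L_K/L_P = (R_K/R_P)²(T_K/T_P)⁴ = (0.340)²(10.58)⁴ = 1450.
F_K/F_P = (L_K/L_P)/(d_K/d_P)² = 1450/(1.96)² = 377.4.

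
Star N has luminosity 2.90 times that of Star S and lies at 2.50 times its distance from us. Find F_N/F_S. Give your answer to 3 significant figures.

0.464

F = L/(4πd²), so F_N/F_S = (L_N/L_S) / (d_N/d_S)²
= 2.90 / (2.50)² = 2.90 / 6.250 = 0.4640.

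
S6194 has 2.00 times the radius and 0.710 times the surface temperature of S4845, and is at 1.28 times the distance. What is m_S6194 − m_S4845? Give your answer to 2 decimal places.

L_S6194/L_S4845 = (2.00)²(0.710)⁴ = 1.016.
F_S6194/F_S4845 = (L_S6194/L_S4845)/(d_S6194/d_S4845)² = 1.016/1.638 = 0.6204.
m_S6194 − m_S4845 = −2.5 log₁₀(0.6204) = 0.52.

0.52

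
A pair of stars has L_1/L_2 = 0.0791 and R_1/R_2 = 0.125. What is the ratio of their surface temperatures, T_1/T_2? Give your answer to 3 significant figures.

L ∝ R²T⁴ gives T ∝ (L/R²)^(1/4), so
T_1/T_2 = (0.0791 / 0.125²)^(1/4) = (5.062)^(1/4) = 1.500.

1.50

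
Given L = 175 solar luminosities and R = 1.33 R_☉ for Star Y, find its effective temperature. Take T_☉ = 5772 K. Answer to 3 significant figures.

T/T_☉ = (L/L_☉)^(1/4) / (R/R_☉)^(1/2)
T = 5772 × (175)^(1/4) / √(1.33) = 5772 × 3.637 / 1.153 = 1.820×10^4 K.

1.82×10^4 K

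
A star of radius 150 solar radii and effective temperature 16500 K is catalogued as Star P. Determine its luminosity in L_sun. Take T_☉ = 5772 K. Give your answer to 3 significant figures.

1.50×10^6 L_sun

L/L_☉ = (R/R_☉)² (T/T_☉)⁴ = (150)² × (16500/5772)⁴
       = 2.250×10^4 × (2.859)⁴ = 2.250×10^4 × 66.78 = 1.502×10^6.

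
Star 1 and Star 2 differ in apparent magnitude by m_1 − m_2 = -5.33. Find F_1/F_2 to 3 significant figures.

F_1/F_2 = 10^(−(m_1 − m_2)/2.5) = 10^(5.33/2.5) = 10^2.132 = 135.5.

136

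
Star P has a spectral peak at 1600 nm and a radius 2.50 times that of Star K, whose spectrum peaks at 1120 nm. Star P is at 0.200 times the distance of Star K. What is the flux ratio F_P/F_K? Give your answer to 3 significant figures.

37.5

Wien's law: T_P/T_K = λ_K/λ_P = 1120/1600 = 0.7000.
L_P/L_K = (R_P/R_K)²(T_P/T_K)⁴ = (2.50)²(0.7000)⁴ = 1.501.
F_P/F_K = (L_P/L_K)/(d_P/d_K)² = 1.501/(0.200)² = 37.52.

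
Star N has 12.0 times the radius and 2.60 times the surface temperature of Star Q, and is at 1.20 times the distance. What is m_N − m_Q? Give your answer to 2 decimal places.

L_N/L_Q = (12.0)²(2.60)⁴ = 6580.
F_N/F_Q = (L_N/L_Q)/(d_N/d_Q)² = 6580/1.440 = 4570.
m_N − m_Q = −2.5 log₁₀(4570) = -9.15.

-9.15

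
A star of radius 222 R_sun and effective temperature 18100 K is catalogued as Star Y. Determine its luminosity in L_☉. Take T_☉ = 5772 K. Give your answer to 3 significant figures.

4.77×10^6 L_☉

L/L_☉ = (R/R_☉)² (T/T_☉)⁴ = (222)² × (18100/5772)⁴
       = 4.928×10^4 × (3.136)⁴ = 4.928×10^4 × 96.70 = 4.766×10^6.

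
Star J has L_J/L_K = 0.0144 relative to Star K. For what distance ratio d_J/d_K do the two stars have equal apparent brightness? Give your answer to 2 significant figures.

0.12

Equal flux requires L_J/d_J² = L_K/d_K², so d_J/d_K = √(L_J/L_K)
= √(0.0144) = 0.1200.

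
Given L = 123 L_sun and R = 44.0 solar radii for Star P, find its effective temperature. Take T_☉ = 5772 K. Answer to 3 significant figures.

2.90×10^3 K

T/T_☉ = (L/L_☉)^(1/4) / (R/R_☉)^(1/2)
T = 5772 × (123)^(1/4) / √(44.0) = 5772 × 3.330 / 6.633 = 2898 K.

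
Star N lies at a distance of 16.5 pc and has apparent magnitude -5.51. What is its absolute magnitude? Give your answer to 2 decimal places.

M = m − 5 log₁₀(d/10 pc) = -5.51 − 5 log₁₀(16.5/10)
  = -5.51 − 5 × 0.217 = -5.51 − 1.09 = -6.60.

-6.60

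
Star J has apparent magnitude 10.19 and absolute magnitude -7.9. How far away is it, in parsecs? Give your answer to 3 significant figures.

m − M = 5 log₁₀(d/10 pc)
10.19 − (-7.9) = 18.09 = 5 log₁₀(d/10)
d = 10 × 10^(18.09/5) = 10 × 10^3.618 = 4.150×10^4 pc.

4.15×10^4 pc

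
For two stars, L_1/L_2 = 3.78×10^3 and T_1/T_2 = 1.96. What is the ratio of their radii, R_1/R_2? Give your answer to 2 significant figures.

L ∝ R²T⁴ gives R ∝ √L / T², so
R_1/R_2 = √(3.78×10^3) / (1.96)² = 61.48 / 3.842 = 16.00.

16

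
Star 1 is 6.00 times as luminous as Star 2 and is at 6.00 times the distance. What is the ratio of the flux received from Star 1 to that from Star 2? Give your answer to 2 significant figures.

F = L/(4πd²), so F_1/F_2 = (L_1/L_2) / (d_1/d_2)²
= 6.00 / (6.00)² = 6.00 / 36.00 = 0.1667.

0.17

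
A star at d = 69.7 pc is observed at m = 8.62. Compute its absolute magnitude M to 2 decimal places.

4.40

M = m − 5 log₁₀(d/10 pc) = 8.62 − 5 log₁₀(69.7/10)
  = 8.62 − 5 × 0.843 = 8.62 − 4.22 = 4.40.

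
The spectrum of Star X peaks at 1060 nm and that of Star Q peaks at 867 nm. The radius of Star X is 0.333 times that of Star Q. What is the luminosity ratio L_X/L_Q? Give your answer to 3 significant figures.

Wien's law gives T ∝ 1/λ_max, so T_X/T_Q = λ_Q/λ_X = 867/1060 = 0.8179.
Then L ∝ R²T⁴ gives L_X/L_Q = (0.333)² × (0.8179)⁴ = 0.1109 × 0.4476 = 0.04963.

0.0496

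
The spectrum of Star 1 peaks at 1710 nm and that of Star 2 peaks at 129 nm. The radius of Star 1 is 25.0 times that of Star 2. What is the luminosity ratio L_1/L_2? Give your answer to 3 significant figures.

0.0202

Wien's law gives T ∝ 1/λ_max, so T_1/T_2 = λ_2/λ_1 = 129/1710 = 0.07544.
Then L ∝ R²T⁴ gives L_1/L_2 = (25.0)² × (0.07544)⁴ = 625.0 × 3.239×10^-5 = 0.02024.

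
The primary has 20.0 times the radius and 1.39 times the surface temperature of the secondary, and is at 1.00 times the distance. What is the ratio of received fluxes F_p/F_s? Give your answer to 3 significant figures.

L_p/L_s = (R_p/R_s)²(T_p/T_s)⁴ = (20.0)² × (1.39)⁴ = 1493.
F_p/F_s = (L_p/L_s)/(d_p/d_s)² = 1493 / (1.00)² = 1493.

1.49×10^3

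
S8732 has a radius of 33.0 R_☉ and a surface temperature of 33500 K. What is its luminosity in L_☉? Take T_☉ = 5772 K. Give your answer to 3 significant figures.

L/L_☉ = (R/R_☉)² (T/T_☉)⁴ = (33.0)² × (33500/5772)⁴
       = 1089 × (5.804)⁴ = 1089 × 1135 = 1.236×10^6.

1.24×10^6 L_☉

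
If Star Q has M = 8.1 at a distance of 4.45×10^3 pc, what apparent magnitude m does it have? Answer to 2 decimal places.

21.34

m = M + 5 log₁₀(d/10 pc) = 8.1 + 5 log₁₀(4.45×10^3/10)
  = 8.1 + 5 × 2.648 = 8.1 + 13.24 = 21.34.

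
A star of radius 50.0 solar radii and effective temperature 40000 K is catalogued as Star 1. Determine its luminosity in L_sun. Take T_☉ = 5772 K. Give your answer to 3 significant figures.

5.77×10^6 L_sun

L/L_☉ = (R/R_☉)² (T/T_☉)⁴ = (50.0)² × (40000/5772)⁴
       = 2500 × (6.930)⁴ = 2500 × 2306 = 5.766×10^6.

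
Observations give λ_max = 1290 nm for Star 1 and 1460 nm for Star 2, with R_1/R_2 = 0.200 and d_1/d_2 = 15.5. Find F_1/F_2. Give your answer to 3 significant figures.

Wien's law: T_1/T_2 = λ_2/λ_1 = 1460/1290 = 1.132.
L_1/L_2 = (R_1/R_2)²(T_1/T_2)⁴ = (0.200)²(1.132)⁴ = 0.06563.
F_1/F_2 = (L_1/L_2)/(d_1/d_2)² = 0.06563/(15.5)² = 2.732×10^-4.

2.73×10^-4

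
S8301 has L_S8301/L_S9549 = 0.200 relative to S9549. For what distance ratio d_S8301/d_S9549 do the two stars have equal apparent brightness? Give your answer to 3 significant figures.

0.447

Equal flux requires L_S8301/d_S8301² = L_S9549/d_S9549², so d_S8301/d_S9549 = √(L_S8301/L_S9549)
= √(0.200) = 0.4472.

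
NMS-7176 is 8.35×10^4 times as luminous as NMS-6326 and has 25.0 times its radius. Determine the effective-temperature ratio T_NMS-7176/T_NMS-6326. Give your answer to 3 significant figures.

L ∝ R²T⁴ gives T ∝ (L/R²)^(1/4), so
T_NMS-7176/T_NMS-6326 = (8.35×10^4 / 25.0²)^(1/4) = (133.6)^(1/4) = 3.400.

3.40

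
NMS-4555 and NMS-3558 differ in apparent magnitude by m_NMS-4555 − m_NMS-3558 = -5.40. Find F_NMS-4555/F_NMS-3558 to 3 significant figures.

145

F_NMS-4555/F_NMS-3558 = 10^(−(m_NMS-4555 − m_NMS-3558)/2.5) = 10^(5.40/2.5) = 10^2.160 = 144.5.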